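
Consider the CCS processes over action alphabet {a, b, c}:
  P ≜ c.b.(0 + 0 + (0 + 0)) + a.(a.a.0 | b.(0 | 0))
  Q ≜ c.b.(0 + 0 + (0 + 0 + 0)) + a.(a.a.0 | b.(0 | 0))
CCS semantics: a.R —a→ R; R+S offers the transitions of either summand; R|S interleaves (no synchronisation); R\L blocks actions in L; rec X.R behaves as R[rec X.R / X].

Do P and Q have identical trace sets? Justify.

traces(P) = traces(Q)

LTS(P): 9 reachable states
  s0 = c.b.(0 + 0 + (0 + 0)) + a.(a.a.0 | b.(0 | 0)) | =a=> s1, =c=> s2
  s1 = a.a.0 | b.(0 | 0) | =a=> s3, =b=> s4
  s2 = b.(0 + 0 + (0 + 0)) | =b=> s5
  s3 = a.0 | b.(0 | 0) | =a=> s6, =b=> s7
  s4 = a.a.0 | (0 | 0) | =a=> s7
  s5 = 0 + 0 + (0 + 0) | deadlocked
  s6 = 0 | b.(0 | 0) | =b=> s8
  s7 = a.0 | (0 | 0) | =a=> s8
  s8 = 0 | (0 | 0) | deadlocked
LTS(Q): 9 reachable states
  t0 = c.b.(0 + 0 + (0 + 0 + 0)) + a.(a.a.0 | b.(0 | 0)) | =a=> t1, =c=> t2
  t1 = a.a.0 | b.(0 | 0) | =a=> t3, =b=> t4
  t2 = b.(0 + 0 + (0 + 0 + 0)) | =b=> t5
  t3 = a.0 | b.(0 | 0) | =a=> t6, =b=> t7
  t4 = a.a.0 | (0 | 0) | =a=> t7
  t5 = 0 + 0 + (0 + 0 + 0) | deadlocked
  t6 = 0 | b.(0 | 0) | =b=> t8
  t7 = a.0 | (0 | 0) | =a=> t8
  t8 = 0 | (0 | 0) | deadlocked
Bisimilarity quotient blocks:
  B0 = {s0, t0}
  B1 = {s1, t1}
  B2 = {s3, t3}
  B3 = {s2, s6, t2, t6}
  B4 = {s5, s8, t5, t8}
  B5 = {s7, t7}
  B6 = {s4, t4}
s0 ∈ B0, t0 ∈ B0 → same block
Bisimilar ⇒ trace-equivalent.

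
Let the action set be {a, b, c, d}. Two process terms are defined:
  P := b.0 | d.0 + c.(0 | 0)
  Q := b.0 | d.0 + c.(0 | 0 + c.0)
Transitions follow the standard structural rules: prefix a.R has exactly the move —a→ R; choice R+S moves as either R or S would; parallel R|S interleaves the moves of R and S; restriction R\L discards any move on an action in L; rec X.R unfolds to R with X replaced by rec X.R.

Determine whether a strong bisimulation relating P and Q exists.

not bisimilar

P's transition system — 4 states:
  p0 = b.0 | d.0 + c.(0 | 0) | —b→ p1, —c→ p2, —d→ p3
  p1 = 0 | d.0 | —d→ p2
  p2 = 0 | 0 | (no moves)
  p3 = b.0 | 0 | —b→ p2
Q's transition system — 6 states:
  q0 = b.0 | d.0 + c.(0 | 0 + c.0) | —b→ q1, —c→ q2, —d→ q3
  q1 = 0 | d.0 | —d→ q4
  q2 = 0 | 0 + c.0 | —c→ q5
  q3 = b.0 | 0 | —b→ q4
  q4 = 0 | 0 | (no moves)
  q5 = 0 | (no moves)
Bisimilarity quotient blocks:
  B0 = {p0}
  B1 = {p3, q3}
  B2 = {p2, q4, q5}
  B3 = {p1, q1}
  B4 = {q0}
  B5 = {q2}
p0 ∈ B0, q0 ∈ B4 → different blocks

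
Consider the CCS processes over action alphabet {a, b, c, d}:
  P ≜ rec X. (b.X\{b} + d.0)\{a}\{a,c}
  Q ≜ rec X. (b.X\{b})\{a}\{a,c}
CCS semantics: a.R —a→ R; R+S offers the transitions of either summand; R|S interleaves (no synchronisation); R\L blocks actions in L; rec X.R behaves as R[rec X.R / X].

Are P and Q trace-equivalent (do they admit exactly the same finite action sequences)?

P's transition system — 4 states:
  u0 = rec X. (b.X\{b} + d.0)\{a}\{a,c} | -b-> u1, -d-> u2
  u1 = (rec X. (b.X\{b} + d.0)\{a}\{a,c})\{b}\{a}\{a,c} | -d-> u3
  u2 = 0\{a}\{a,c} | ∅
  u3 = 0\{a}\{a,c}\{b}\{a}\{a,c} | ∅
Q's transition system — 2 states:
  v0 = rec X. (b.X\{b})\{a}\{a,c} | -b-> v1
  v1 = (rec X. (b.X\{b})\{a}\{a,c})\{b}\{a}\{a,c} | ∅
Executing d from P (initial set {u0}):
  step 1 (d): {u2}
  — P admits the full trace.
Executing d from Q (initial set {v0}):
  step 1 (d): no successor for Q

NO — witness ⟨d⟩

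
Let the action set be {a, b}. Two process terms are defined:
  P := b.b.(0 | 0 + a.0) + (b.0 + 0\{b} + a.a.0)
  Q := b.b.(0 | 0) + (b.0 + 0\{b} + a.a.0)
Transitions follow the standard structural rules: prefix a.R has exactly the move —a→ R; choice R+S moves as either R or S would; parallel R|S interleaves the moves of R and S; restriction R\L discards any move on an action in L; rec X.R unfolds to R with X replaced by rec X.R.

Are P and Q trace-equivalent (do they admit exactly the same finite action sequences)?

NO — witness ⟨bba⟩

LTS(P): 5 reachable states
  p0 = b.b.(0 | 0 + a.0) + (b.0 + 0\{b} + a.a.0) :: --a--▸ p1, --b--▸ p2, --b--▸ p3
  p1 = a.0 :: --a--▸ p2
  p2 = 0 :: ·
  p3 = b.(0 | 0 + a.0) :: --b--▸ p4
  p4 = 0 | 0 + a.0 :: --a--▸ p2
LTS(Q): 5 reachable states
  q0 = b.b.(0 | 0) + (b.0 + 0\{b} + a.a.0) :: --a--▸ q1, --b--▸ q2, --b--▸ q3
  q1 = a.0 :: --a--▸ q2
  q2 = 0 :: ·
  q3 = b.(0 | 0) :: --b--▸ q4
  q4 = 0 | 0 :: ·
Executing bba from P (initial set {p0}):
  [1] b ⇒ {p2, p3}
  [2] b ⇒ {p4}
  [3] a ⇒ {p2}
  P completes σ.
Executing bba from Q (initial set {q0}):
  [1] b ⇒ {q2, q3}
  [2] b ⇒ {q4}
  [3] a ⇒ no successor for Q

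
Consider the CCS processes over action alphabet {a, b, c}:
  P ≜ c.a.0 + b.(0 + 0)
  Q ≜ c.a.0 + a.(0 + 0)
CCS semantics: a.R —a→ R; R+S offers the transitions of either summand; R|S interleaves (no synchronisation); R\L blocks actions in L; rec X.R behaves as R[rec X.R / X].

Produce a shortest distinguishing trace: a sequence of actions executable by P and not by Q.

b

LTS(P): 4 reachable states
  m0 = c.a.0 + b.(0 + 0) | -b-> m1, -c-> m2
  m1 = 0 + 0 | (no moves)
  m2 = a.0 | -a-> m3
  m3 = 0 | (no moves)
LTS(Q): 4 reachable states
  n0 = c.a.0 + a.(0 + 0) | -a-> n1, -c-> n2
  n1 = 0 + 0 | (no moves)
  n2 = a.0 | -a-> n3
  n3 = 0 | (no moves)
Trace ⟨b⟩ through P, begin at {m0}:
  after b @ step 1: {m1}
  P completes σ.
Trace ⟨b⟩ through Q, begin at {n0}:
  after b @ step 1: ∅  — Q cannot continue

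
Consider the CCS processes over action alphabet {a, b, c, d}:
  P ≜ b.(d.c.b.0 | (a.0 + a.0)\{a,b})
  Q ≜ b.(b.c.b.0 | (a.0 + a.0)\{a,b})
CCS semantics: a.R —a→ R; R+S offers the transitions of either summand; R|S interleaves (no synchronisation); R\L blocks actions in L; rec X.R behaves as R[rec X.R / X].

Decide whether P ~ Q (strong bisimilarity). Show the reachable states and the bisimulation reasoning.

LTS(P): 5 reachable states
  m0 = b.(d.c.b.0 | (a.0 + a.0)\{a,b}) ⊢ -b-> m1
  m1 = d.c.b.0 | (a.0 + a.0)\{a,b} ⊢ -d-> m2
  m2 = c.b.0 | (a.0 + a.0)\{a,b} ⊢ -c-> m3
  m3 = b.0 | (a.0 + a.0)\{a,b} ⊢ -b-> m4
  m4 = 0 | (a.0 + a.0)\{a,b} ⊢ (no moves)
LTS(Q): 5 reachable states
  n0 = b.(b.c.b.0 | (a.0 + a.0)\{a,b}) ⊢ -b-> n1
  n1 = b.c.b.0 | (a.0 + a.0)\{a,b} ⊢ -b-> n2
  n2 = c.b.0 | (a.0 + a.0)\{a,b} ⊢ -c-> n3
  n3 = b.0 | (a.0 + a.0)\{a,b} ⊢ -b-> n4
  n4 = 0 | (a.0 + a.0)\{a,b} ⊢ (no moves)
Partition-refinement fixed point:
  B0 = {m0}
  B1 = {m1}
  B2 = {m2, n2}
  B3 = {m3, n3}
  B4 = {m4, n4}
  B5 = {n0}
  B6 = {n1}
m0 ∈ B0, n0 ∈ B5 → different blocks

not bisimilar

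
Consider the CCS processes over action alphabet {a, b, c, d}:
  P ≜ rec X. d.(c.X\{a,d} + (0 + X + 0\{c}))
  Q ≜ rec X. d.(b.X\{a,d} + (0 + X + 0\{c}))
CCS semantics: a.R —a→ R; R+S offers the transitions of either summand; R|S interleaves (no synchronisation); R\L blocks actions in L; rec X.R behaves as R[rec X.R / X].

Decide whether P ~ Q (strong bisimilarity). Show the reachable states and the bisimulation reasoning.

NO

LTS(P): 3 reachable states
  u0 = rec X. d.(c.X\{a,d} + (0 + X + 0\{c})) has moves ··d··> u1
  u1 = c.(rec X. d.(c.X\{a,d} + (0 + X + 0\{c})))\{a,d} + (0 + (rec X. d.(c.X\{a,d} + (0 + X + 0\{c}))) + 0\{c}) has moves ··c··> u2, ··d··> u1
  u2 = (rec X. d.(c.X\{a,d} + (0 + X + 0\{c})))\{a,d} has moves deadlocked
LTS(Q): 3 reachable states
  v0 = rec X. d.(b.X\{a,d} + (0 + X + 0\{c})) has moves ··d··> v1
  v1 = b.(rec X. d.(b.X\{a,d} + (0 + X + 0\{c})))\{a,d} + (0 + (rec X. d.(b.X\{a,d} + (0 + X + 0\{c}))) + 0\{c}) has moves ··b··> v2, ··d··> v1
  v2 = (rec X. d.(b.X\{a,d} + (0 + X + 0\{c})))\{a,d} has moves deadlocked
Bisimilarity quotient blocks:
  B0 = {u0}
  B1 = {u1}
  B2 = {u2, v2}
  B3 = {v0}
  B4 = {v1}
u0 ∈ B0, v0 ∈ B3 → different blocks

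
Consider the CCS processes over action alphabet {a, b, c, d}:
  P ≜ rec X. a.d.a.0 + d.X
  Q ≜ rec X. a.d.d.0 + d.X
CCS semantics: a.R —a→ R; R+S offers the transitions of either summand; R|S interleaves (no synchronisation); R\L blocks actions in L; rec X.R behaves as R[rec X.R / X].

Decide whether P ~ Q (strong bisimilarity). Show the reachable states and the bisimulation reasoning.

P ≁ Q

LTS(P): 4 reachable states
  u0 = rec X. a.d.a.0 + d.X ⊢ =a=> u1, =d=> u0
  u1 = d.a.0 ⊢ =d=> u2
  u2 = a.0 ⊢ =a=> u3
  u3 = 0 ⊢ deadlocked
LTS(Q): 4 reachable states
  v0 = rec X. a.d.d.0 + d.X ⊢ =a=> v1, =d=> v0
  v1 = d.d.0 ⊢ =d=> v2
  v2 = d.0 ⊢ =d=> v3
  v3 = 0 ⊢ deadlocked
Bisimilarity quotient blocks:
  B0 = {u0}
  B1 = {u1}
  B2 = {u2}
  B3 = {u3, v3}
  B4 = {v0}
  B5 = {v1}
  B6 = {v2}
u0 ∈ B0, v0 ∈ B4 → different blocks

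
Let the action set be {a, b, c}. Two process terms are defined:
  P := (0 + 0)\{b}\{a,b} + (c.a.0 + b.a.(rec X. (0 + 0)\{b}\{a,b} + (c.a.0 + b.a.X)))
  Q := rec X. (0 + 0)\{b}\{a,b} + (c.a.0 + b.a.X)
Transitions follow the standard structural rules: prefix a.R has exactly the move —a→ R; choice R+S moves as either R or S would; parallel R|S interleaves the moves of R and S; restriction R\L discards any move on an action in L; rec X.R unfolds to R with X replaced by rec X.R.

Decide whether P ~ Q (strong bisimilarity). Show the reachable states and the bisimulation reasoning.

LTS(P): 5 reachable states
  p0 = (0 + 0)\{b}\{a,b} + (c.a.0 + b.a.(rec X. (0 + 0)\{b}\{a,b} + (c.a.0 + b.a.X))) | ··b··> p1, ··c··> p2
  p1 = a.(rec X. (0 + 0)\{b}\{a,b} + (c.a.0 + b.a.X)) | ··a··> p3
  p2 = a.0 | ··a··> p4
  p3 = rec X. (0 + 0)\{b}\{a,b} + (c.a.0 + b.a.X) | ··b··> p1, ··c··> p2
  p4 = 0 | stopped
LTS(Q): 4 reachable states
  q0 = rec X. (0 + 0)\{b}\{a,b} + (c.a.0 + b.a.X) | ··b··> q1, ··c··> q2
  q1 = a.(rec X. (0 + 0)\{b}\{a,b} + (c.a.0 + b.a.X)) | ··a··> q0
  q2 = a.0 | ··a··> q3
  q3 = 0 | stopped
Bisimilarity quotient blocks:
  B0 = {p0, p3, q0}
  B1 = {p1, q1}
  B2 = {p2, q2}
  B3 = {p4, q3}
p0 ∈ B0, q0 ∈ B0 → same block

YES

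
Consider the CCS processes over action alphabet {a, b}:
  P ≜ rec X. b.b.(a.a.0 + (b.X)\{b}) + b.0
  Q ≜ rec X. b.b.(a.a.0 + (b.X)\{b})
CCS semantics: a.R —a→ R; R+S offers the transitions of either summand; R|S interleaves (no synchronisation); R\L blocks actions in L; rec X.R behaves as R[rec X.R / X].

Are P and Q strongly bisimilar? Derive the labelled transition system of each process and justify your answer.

LTS(P): 5 reachable states
  p0 = rec X. b.b.(a.a.0 + (b.X)\{b}) + b.0 has moves =b=> p1, =b=> p2
  p1 = 0 has moves ∅
  p2 = b.(a.a.0 + (b.(rec X. b.b.(a.a.0 + (b.X)\{b}) + b.0))\{b}) has moves =b=> p3
  p3 = a.a.0 + (b.(rec X. b.b.(a.a.0 + (b.X)\{b}) + b.0))\{b} has moves =a=> p4
  p4 = a.0 has moves =a=> p1
LTS(Q): 5 reachable states
  q0 = rec X. b.b.(a.a.0 + (b.X)\{b}) has moves =b=> q1
  q1 = b.(a.a.0 + (b.(rec X. b.b.(a.a.0 + (b.X)\{b})))\{b}) has moves =b=> q2
  q2 = a.a.0 + (b.(rec X. b.b.(a.a.0 + (b.X)\{b})))\{b} has moves =a=> q3
  q3 = a.0 has moves =a=> q4
  q4 = 0 has moves ∅
Coarsest stable partition (strong bisimilarity classes):
  B0 = {p0}
  B1 = {p2, q1}
  B2 = {p3, q2}
  B3 = {p4, q3}
  B4 = {p1, q4}
  B5 = {q0}
p0 ∈ B0, q0 ∈ B5 → different blocks

NO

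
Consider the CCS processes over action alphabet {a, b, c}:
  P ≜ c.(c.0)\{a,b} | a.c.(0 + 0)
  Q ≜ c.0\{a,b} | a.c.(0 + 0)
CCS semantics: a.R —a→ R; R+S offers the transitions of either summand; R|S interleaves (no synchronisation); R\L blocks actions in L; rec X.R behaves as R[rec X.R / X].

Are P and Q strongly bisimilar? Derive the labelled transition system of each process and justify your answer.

P's transition system — 9 states:
  s0 = c.(c.0)\{a,b} | a.c.(0 + 0) ⊢ =a=> s1, =c=> s2
  s1 = c.(c.0)\{a,b} | c.(0 + 0) ⊢ =c=> s3, =c=> s4
  s2 = (c.0)\{a,b} | a.c.(0 + 0) ⊢ =a=> s3, =c=> s5
  s3 = (c.0)\{a,b} | c.(0 + 0) ⊢ =c=> s6, =c=> s7
  s4 = c.(c.0)\{a,b} | (0 + 0) ⊢ =c=> s6
  s5 = 0\{a,b} | a.c.(0 + 0) ⊢ =a=> s7
  s6 = (c.0)\{a,b} | (0 + 0) ⊢ =c=> s8
  s7 = 0\{a,b} | c.(0 + 0) ⊢ =c=> s8
  s8 = 0\{a,b} | (0 + 0) ⊢ stopped
Q's transition system — 6 states:
  t0 = c.0\{a,b} | a.c.(0 + 0) ⊢ =a=> t1, =c=> t2
  t1 = c.0\{a,b} | c.(0 + 0) ⊢ =c=> t3, =c=> t4
  t2 = 0\{a,b} | a.c.(0 + 0) ⊢ =a=> t3
  t3 = 0\{a,b} | c.(0 + 0) ⊢ =c=> t5
  t4 = c.0\{a,b} | (0 + 0) ⊢ =c=> t5
  t5 = 0\{a,b} | (0 + 0) ⊢ stopped
Bisimilarity quotient blocks:
  B0 = {s0}
  B1 = {s2, t0}
  B2 = {s3, s4, t1}
  B3 = {s6, s7, t3, t4}
  B4 = {s8, t5}
  B5 = {s5, t2}
  B6 = {s1}
s0 ∈ B0, t0 ∈ B1 → different blocks

P ≁ Q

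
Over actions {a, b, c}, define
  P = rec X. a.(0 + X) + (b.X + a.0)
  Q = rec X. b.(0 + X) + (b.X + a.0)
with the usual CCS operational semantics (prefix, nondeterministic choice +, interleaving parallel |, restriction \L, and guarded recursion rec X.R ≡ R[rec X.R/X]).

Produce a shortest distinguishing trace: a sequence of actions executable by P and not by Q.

aa

P's transition system — 3 states:
  m0 = rec X. a.(0 + X) + (b.X + a.0) → —a→ m1, —a→ m2, —b→ m0
  m1 = 0 → stopped
  m2 = 0 + (rec X. a.(0 + X) + (b.X + a.0)) → —a→ m1, —a→ m2, —b→ m0
Q's transition system — 3 states:
  n0 = rec X. b.(0 + X) + (b.X + a.0) → —a→ n1, —b→ n0, —b→ n2
  n1 = 0 → stopped
  n2 = 0 + (rec X. b.(0 + X) + (b.X + a.0)) → —a→ n1, —b→ n0, —b→ n2
Run σ = ⟨aa⟩ on P: start {m0}
  after a @ step 1: {m1, m2}
  after a @ step 2: {m1, m2}
  — P admits the full trace.
Run σ = ⟨aa⟩ on Q: start {n0}
  after a @ step 1: {n1}
  after a @ step 2: ∅  — Q cannot continue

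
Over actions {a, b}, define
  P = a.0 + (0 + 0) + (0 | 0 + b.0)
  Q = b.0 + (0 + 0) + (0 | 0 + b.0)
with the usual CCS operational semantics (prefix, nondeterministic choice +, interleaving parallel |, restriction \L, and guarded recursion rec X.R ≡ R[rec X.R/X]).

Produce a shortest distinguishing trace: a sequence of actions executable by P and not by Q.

a

P's transition system — 2 states:
  u0 = a.0 + (0 + 0) + (0 | 0 + b.0) has moves --a--▸ u1, --b--▸ u1
  u1 = 0 has moves ·
Q's transition system — 2 states:
  v0 = b.0 + (0 + 0) + (0 | 0 + b.0) has moves --b--▸ v1
  v1 = 0 has moves ·
Run σ = ⟨a⟩ on P: start {u0}
  [1] a ⇒ {u1}
  P completes σ.
Run σ = ⟨a⟩ on Q: start {v0}
  [1] a ⇒ ∅  — Q cannot continue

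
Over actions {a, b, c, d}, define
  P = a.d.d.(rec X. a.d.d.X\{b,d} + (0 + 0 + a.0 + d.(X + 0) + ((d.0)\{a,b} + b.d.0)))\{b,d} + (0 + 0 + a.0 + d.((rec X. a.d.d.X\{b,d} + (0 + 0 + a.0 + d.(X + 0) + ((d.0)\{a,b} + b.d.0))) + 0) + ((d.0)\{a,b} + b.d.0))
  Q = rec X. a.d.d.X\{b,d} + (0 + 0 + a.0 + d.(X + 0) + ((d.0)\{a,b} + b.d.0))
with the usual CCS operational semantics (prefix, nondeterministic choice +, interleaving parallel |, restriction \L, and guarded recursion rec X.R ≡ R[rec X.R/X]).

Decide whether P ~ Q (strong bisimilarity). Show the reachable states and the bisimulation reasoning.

P ~ Q

Reachable graph of P (10 states):
  u0 = a.d.d.(rec X. a.d.d.X\{b,d} + (0 + 0 + a.0 + d.(X + 0) + ((d.0)\{a,b} + b.d.0)))\{b,d} + (0 + 0 + a.0 + d.((rec X. a.d.d.X\{b,d} + (0 + 0 + a.0 + d.(X + 0) + ((d.0)\{a,b} + b.d.0))) + 0) + ((d.0)\{a,b} + b.d.0)) ⊢ -a-> u1, -a-> u2, -b-> u3, -d-> u4, -d-> u5
  u1 = 0 ⊢ stopped
  u2 = d.d.(rec X. a.d.d.X\{b,d} + (0 + 0 + a.0 + d.(X + 0) + ((d.0)\{a,b} + b.d.0)))\{b,d} ⊢ -d-> u6
  u3 = d.0 ⊢ -d-> u1
  u4 = (rec X. a.d.d.X\{b,d} + (0 + 0 + a.0 + d.(X + 0) + ((d.0)\{a,b} + b.d.0))) + 0 ⊢ -a-> u1, -a-> u2, -b-> u3, -d-> u4, -d-> u5
  u5 = 0\{a,b} ⊢ stopped
  u6 = d.(rec X. a.d.d.X\{b,d} + (0 + 0 + a.0 + d.(X + 0) + ((d.0)\{a,b} + b.d.0)))\{b,d} ⊢ -d-> u7
  u7 = (rec X. a.d.d.X\{b,d} + (0 + 0 + a.0 + d.(X + 0) + ((d.0)\{a,b} + b.d.0)))\{b,d} ⊢ -a-> u8, -a-> u9
  u8 = (d.d.(rec X. a.d.d.X\{b,d} + (0 + 0 + a.0 + d.(X + 0) + ((d.0)\{a,b} + b.d.0)))\{b,d})\{b,d} ⊢ stopped
  u9 = 0\{b,d} ⊢ stopped
Reachable graph of Q (10 states):
  v0 = rec X. a.d.d.X\{b,d} + (0 + 0 + a.0 + d.(X + 0) + ((d.0)\{a,b} + b.d.0)) ⊢ -a-> v1, -a-> v2, -b-> v3, -d-> v4, -d-> v5
  v1 = 0 ⊢ stopped
  v2 = d.d.(rec X. a.d.d.X\{b,d} + (0 + 0 + a.0 + d.(X + 0) + ((d.0)\{a,b} + b.d.0)))\{b,d} ⊢ -d-> v6
  v3 = d.0 ⊢ -d-> v1
  v4 = (rec X. a.d.d.X\{b,d} + (0 + 0 + a.0 + d.(X + 0) + ((d.0)\{a,b} + b.d.0))) + 0 ⊢ -a-> v1, -a-> v2, -b-> v3, -d-> v4, -d-> v5
  v5 = 0\{a,b} ⊢ stopped
  v6 = d.(rec X. a.d.d.X\{b,d} + (0 + 0 + a.0 + d.(X + 0) + ((d.0)\{a,b} + b.d.0)))\{b,d} ⊢ -d-> v7
  v7 = (rec X. a.d.d.X\{b,d} + (0 + 0 + a.0 + d.(X + 0) + ((d.0)\{a,b} + b.d.0)))\{b,d} ⊢ -a-> v8, -a-> v9
  v8 = (d.d.(rec X. a.d.d.X\{b,d} + (0 + 0 + a.0 + d.(X + 0) + ((d.0)\{a,b} + b.d.0)))\{b,d})\{b,d} ⊢ stopped
  v9 = 0\{b,d} ⊢ stopped
Partition-refinement fixed point:
  B0 = {u0, u4, v0, v4}
  B1 = {u1, u5, u8, u9, v1, v5, v8, v9}
  B2 = {u2, v2}
  B3 = {u6, v6}
  B4 = {u7, v7}
  B5 = {u3, v3}
u0 ∈ B0, v0 ∈ B0 → same block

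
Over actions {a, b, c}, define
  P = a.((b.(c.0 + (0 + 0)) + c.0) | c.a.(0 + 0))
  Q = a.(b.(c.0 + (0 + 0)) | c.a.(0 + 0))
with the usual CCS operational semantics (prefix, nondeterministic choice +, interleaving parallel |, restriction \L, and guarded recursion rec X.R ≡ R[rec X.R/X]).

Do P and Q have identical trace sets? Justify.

Reachable graph of P (10 states):
  u0 = a.((b.(c.0 + (0 + 0)) + c.0) | c.a.(0 + 0)) | ··a··> u1
  u1 = (b.(c.0 + (0 + 0)) + c.0) | c.a.(0 + 0) | ··b··> u2, ··c··> u3, ··c··> u4
  u2 = (c.0 + (0 + 0)) | c.a.(0 + 0) | ··c··> u4, ··c··> u5
  u3 = (b.(c.0 + (0 + 0)) + c.0) | a.(0 + 0) | ··a··> u6, ··b··> u5, ··c··> u7
  u4 = 0 | c.a.(0 + 0) | ··c··> u7
  u5 = (c.0 + (0 + 0)) | a.(0 + 0) | ··a··> u8, ··c··> u7
  u6 = (b.(c.0 + (0 + 0)) + c.0) | (0 + 0) | ··b··> u8, ··c··> u9
  u7 = 0 | a.(0 + 0) | ··a··> u9
  u8 = (c.0 + (0 + 0)) | (0 + 0) | ··c··> u9
  u9 = 0 | (0 + 0) | (no moves)
Reachable graph of Q (10 states):
  v0 = a.(b.(c.0 + (0 + 0)) | c.a.(0 + 0)) | ··a··> v1
  v1 = b.(c.0 + (0 + 0)) | c.a.(0 + 0) | ··b··> v2, ··c··> v3
  v2 = (c.0 + (0 + 0)) | c.a.(0 + 0) | ··c··> v4, ··c··> v5
  v3 = b.(c.0 + (0 + 0)) | a.(0 + 0) | ··a··> v6, ··b··> v4
  v4 = (c.0 + (0 + 0)) | a.(0 + 0) | ··a··> v7, ··c··> v8
  v5 = 0 | c.a.(0 + 0) | ··c··> v8
  v6 = b.(c.0 + (0 + 0)) | (0 + 0) | ··b··> v7
  v7 = (c.0 + (0 + 0)) | (0 + 0) | ··c··> v9
  v8 = 0 | a.(0 + 0) | ··a··> v9
  v9 = 0 | (0 + 0) | (no moves)
Run σ = ⟨acc⟩ on P: start {u0}
  after a @ step 1: {u1}
  after c @ step 2: {u3, u4}
  after c @ step 3: {u7}
  — P admits the full trace.
Run σ = ⟨acc⟩ on Q: start {v0}
  after a @ step 1: {v1}
  after c @ step 2: {v3}
  after c @ step 3: no successor for Q

NO — witness ⟨acc⟩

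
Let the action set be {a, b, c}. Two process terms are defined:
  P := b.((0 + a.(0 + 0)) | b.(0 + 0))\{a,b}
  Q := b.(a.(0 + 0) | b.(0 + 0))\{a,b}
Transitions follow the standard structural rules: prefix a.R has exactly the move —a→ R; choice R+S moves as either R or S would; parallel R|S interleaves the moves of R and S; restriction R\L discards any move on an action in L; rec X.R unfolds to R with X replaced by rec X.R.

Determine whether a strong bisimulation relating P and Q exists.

Reachable graph of P (2 states):
  s0 = b.((0 + a.(0 + 0)) | b.(0 + 0))\{a,b} | -b-> s1
  s1 = ((0 + a.(0 + 0)) | b.(0 + 0))\{a,b} | (no moves)
Reachable graph of Q (2 states):
  t0 = b.(a.(0 + 0) | b.(0 + 0))\{a,b} | -b-> t1
  t1 = (a.(0 + 0) | b.(0 + 0))\{a,b} | (no moves)
Coarsest stable partition (strong bisimilarity classes):
  B0 = {s0, t0}
  B1 = {s1, t1}
s0 ∈ B0, t0 ∈ B0 → same block

YES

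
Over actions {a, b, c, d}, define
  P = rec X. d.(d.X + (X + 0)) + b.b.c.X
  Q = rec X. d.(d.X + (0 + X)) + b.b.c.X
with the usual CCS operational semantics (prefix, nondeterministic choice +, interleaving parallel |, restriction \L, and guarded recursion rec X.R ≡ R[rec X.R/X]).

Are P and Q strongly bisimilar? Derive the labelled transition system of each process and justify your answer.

LTS(P): 4 reachable states
  s0 = rec X. d.(d.X + (X + 0)) + b.b.c.X | —b→ s1, —d→ s2
  s1 = b.c.(rec X. d.(d.X + (X + 0)) + b.b.c.X) | —b→ s3
  s2 = d.(rec X. d.(d.X + (X + 0)) + b.b.c.X) + ((rec X. d.(d.X + (X + 0)) + b.b.c.X) + 0) | —b→ s1, —d→ s0, —d→ s2
  s3 = c.(rec X. d.(d.X + (X + 0)) + b.b.c.X) | —c→ s0
LTS(Q): 4 reachable states
  t0 = rec X. d.(d.X + (0 + X)) + b.b.c.X | —b→ t1, —d→ t2
  t1 = b.c.(rec X. d.(d.X + (0 + X)) + b.b.c.X) | —b→ t3
  t2 = d.(rec X. d.(d.X + (0 + X)) + b.b.c.X) + (0 + (rec X. d.(d.X + (0 + X)) + b.b.c.X)) | —b→ t1, —d→ t0, —d→ t2
  t3 = c.(rec X. d.(d.X + (0 + X)) + b.b.c.X) | —c→ t0
Partition-refinement fixed point:
  B0 = {s0, s2, t0, t2}
  B1 = {s1, t1}
  B2 = {s3, t3}
s0 ∈ B0, t0 ∈ B0 → same block

bisimilar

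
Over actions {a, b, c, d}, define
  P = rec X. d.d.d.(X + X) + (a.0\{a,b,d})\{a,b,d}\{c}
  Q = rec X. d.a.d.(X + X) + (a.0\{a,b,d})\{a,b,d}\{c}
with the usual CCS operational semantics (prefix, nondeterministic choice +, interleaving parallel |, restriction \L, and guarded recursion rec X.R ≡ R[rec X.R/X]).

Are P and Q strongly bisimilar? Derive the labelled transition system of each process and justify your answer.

P ≁ Q

Reachable graph of P (4 states):
  p0 = rec X. d.d.d.(X + X) + (a.0\{a,b,d})\{a,b,d}\{c} → ··d··> p1
  p1 = d.d.((rec X. d.d.d.(X + X) + (a.0\{a,b,d})\{a,b,d}\{c}) + (rec X. d.d.d.(X + X) + (a.0\{a,b,d})\{a,b,d}\{c})) → ··d··> p2
  p2 = d.((rec X. d.d.d.(X + X) + (a.0\{a,b,d})\{a,b,d}\{c}) + (rec X. d.d.d.(X + X) + (a.0\{a,b,d})\{a,b,d}\{c})) → ··d··> p3
  p3 = (rec X. d.d.d.(X + X) + (a.0\{a,b,d})\{a,b,d}\{c}) + (rec X. d.d.d.(X + X) + (a.0\{a,b,d})\{a,b,d}\{c}) → ··d··> p1
Reachable graph of Q (4 states):
  q0 = rec X. d.a.d.(X + X) + (a.0\{a,b,d})\{a,b,d}\{c} → ··d··> q1
  q1 = a.d.((rec X. d.a.d.(X + X) + (a.0\{a,b,d})\{a,b,d}\{c}) + (rec X. d.a.d.(X + X) + (a.0\{a,b,d})\{a,b,d}\{c})) → ··a··> q2
  q2 = d.((rec X. d.a.d.(X + X) + (a.0\{a,b,d})\{a,b,d}\{c}) + (rec X. d.a.d.(X + X) + (a.0\{a,b,d})\{a,b,d}\{c})) → ··d··> q3
  q3 = (rec X. d.a.d.(X + X) + (a.0\{a,b,d})\{a,b,d}\{c}) + (rec X. d.a.d.(X + X) + (a.0\{a,b,d})\{a,b,d}\{c}) → ··d··> q1
Bisimilarity quotient blocks:
  B0 = {p0, p1, p2, p3}
  B1 = {q0, q3}
  B2 = {q1}
  B3 = {q2}
p0 ∈ B0, q0 ∈ B1 → different blocks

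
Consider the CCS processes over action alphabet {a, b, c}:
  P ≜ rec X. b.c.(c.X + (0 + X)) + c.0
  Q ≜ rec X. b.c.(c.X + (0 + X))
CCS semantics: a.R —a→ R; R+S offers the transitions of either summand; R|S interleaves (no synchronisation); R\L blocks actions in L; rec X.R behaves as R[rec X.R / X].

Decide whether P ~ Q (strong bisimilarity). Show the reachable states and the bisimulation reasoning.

Reachable graph of P (4 states):
  u0 = rec X. b.c.(c.X + (0 + X)) + c.0 | ··b··> u1, ··c··> u2
  u1 = c.(c.(rec X. b.c.(c.X + (0 + X)) + c.0) + (0 + (rec X. b.c.(c.X + (0 + X)) + c.0))) | ··c··> u3
  u2 = 0 | stopped
  u3 = c.(rec X. b.c.(c.X + (0 + X)) + c.0) + (0 + (rec X. b.c.(c.X + (0 + X)) + c.0)) | ··b··> u1, ··c··> u0, ··c··> u2
Reachable graph of Q (3 states):
  v0 = rec X. b.c.(c.X + (0 + X)) | ··b··> v1
  v1 = c.(c.(rec X. b.c.(c.X + (0 + X))) + (0 + (rec X. b.c.(c.X + (0 + X))))) | ··c··> v2
  v2 = c.(rec X. b.c.(c.X + (0 + X))) + (0 + (rec X. b.c.(c.X + (0 + X)))) | ··b··> v1, ··c··> v0
Coarsest stable partition (strong bisimilarity classes):
  B0 = {u0}
  B1 = {u2}
  B2 = {u1}
  B3 = {u3}
  B4 = {v0}
  B5 = {v1}
  B6 = {v2}
u0 ∈ B0, v0 ∈ B4 → different blocks

not bisimilar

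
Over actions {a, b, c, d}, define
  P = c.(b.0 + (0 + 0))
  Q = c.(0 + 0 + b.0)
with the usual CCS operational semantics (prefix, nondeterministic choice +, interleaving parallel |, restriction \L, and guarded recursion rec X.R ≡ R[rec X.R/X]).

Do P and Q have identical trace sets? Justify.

YES

Reachable graph of P (3 states):
  s0 = c.(b.0 + (0 + 0)) → =c=> s1
  s1 = b.0 + (0 + 0) → =b=> s2
  s2 = 0 → stopped
Reachable graph of Q (3 states):
  t0 = c.(0 + 0 + b.0) → =c=> t1
  t1 = 0 + 0 + b.0 → =b=> t2
  t2 = 0 → stopped
Bisimilarity quotient blocks:
  B0 = {s0, t0}
  B1 = {s1, t1}
  B2 = {s2, t2}
s0 ∈ B0, t0 ∈ B0 → same block
Bisimilar ⇒ trace-equivalent.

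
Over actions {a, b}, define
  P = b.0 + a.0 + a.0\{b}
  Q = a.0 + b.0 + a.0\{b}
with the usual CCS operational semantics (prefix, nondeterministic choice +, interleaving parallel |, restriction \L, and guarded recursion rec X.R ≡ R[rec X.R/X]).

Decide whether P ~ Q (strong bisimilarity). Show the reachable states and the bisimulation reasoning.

P ~ Q

Reachable graph of P (3 states):
  u0 = b.0 + a.0 + a.0\{b} :: --a--▸ u1, --a--▸ u2, --b--▸ u1
  u1 = 0 :: stopped
  u2 = 0\{b} :: stopped
Reachable graph of Q (3 states):
  v0 = a.0 + b.0 + a.0\{b} :: --a--▸ v1, --a--▸ v2, --b--▸ v1
  v1 = 0 :: stopped
  v2 = 0\{b} :: stopped
Coarsest stable partition (strong bisimilarity classes):
  B0 = {u0, v0}
  B1 = {u1, u2, v1, v2}
u0 ∈ B0, v0 ∈ B0 → same block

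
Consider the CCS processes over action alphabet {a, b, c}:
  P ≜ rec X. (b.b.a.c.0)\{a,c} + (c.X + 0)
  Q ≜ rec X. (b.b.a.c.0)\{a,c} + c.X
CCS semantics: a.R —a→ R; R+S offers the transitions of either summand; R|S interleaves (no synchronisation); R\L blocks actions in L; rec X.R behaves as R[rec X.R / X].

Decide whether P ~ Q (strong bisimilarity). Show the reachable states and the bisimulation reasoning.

bisimilar

P's transition system — 3 states:
  m0 = rec X. (b.b.a.c.0)\{a,c} + (c.X + 0) | —b→ m1, —c→ m0
  m1 = (b.a.c.0)\{a,c} | —b→ m2
  m2 = (a.c.0)\{a,c} | ∅
Q's transition system — 3 states:
  n0 = rec X. (b.b.a.c.0)\{a,c} + c.X | —b→ n1, —c→ n0
  n1 = (b.a.c.0)\{a,c} | —b→ n2
  n2 = (a.c.0)\{a,c} | ∅
Coarsest stable partition (strong bisimilarity classes):
  B0 = {m0, n0}
  B1 = {m1, n1}
  B2 = {m2, n2}
m0 ∈ B0, n0 ∈ B0 → same block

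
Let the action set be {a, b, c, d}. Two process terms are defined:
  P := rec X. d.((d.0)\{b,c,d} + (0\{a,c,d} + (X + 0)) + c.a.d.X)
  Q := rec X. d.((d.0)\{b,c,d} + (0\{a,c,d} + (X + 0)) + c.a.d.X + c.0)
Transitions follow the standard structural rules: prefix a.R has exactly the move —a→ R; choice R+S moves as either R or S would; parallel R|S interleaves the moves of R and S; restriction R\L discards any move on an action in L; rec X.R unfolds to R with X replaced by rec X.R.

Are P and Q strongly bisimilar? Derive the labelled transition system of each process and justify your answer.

P ≁ Q

Reachable graph of P (4 states):
  m0 = rec X. d.((d.0)\{b,c,d} + (0\{a,c,d} + (X + 0)) + c.a.d.X) → --d--▸ m1
  m1 = (d.0)\{b,c,d} + (0\{a,c,d} + ((rec X. d.((d.0)\{b,c,d} + (0\{a,c,d} + (X + 0)) + c.a.d.X)) + 0)) + c.a.d.(rec X. d.((d.0)\{b,c,d} + (0\{a,c,d} + (X + 0)) + c.a.d.X)) → --c--▸ m2, --d--▸ m1
  m2 = a.d.(rec X. d.((d.0)\{b,c,d} + (0\{a,c,d} + (X + 0)) + c.a.d.X)) → --a--▸ m3
  m3 = d.(rec X. d.((d.0)\{b,c,d} + (0\{a,c,d} + (X + 0)) + c.a.d.X)) → --d--▸ m0
Reachable graph of Q (5 states):
  n0 = rec X. d.((d.0)\{b,c,d} + (0\{a,c,d} + (X + 0)) + c.a.d.X + c.0) → --d--▸ n1
  n1 = (d.0)\{b,c,d} + (0\{a,c,d} + ((rec X. d.((d.0)\{b,c,d} + (0\{a,c,d} + (X + 0)) + c.a.d.X + c.0)) + 0)) + c.a.d.(rec X. d.((d.0)\{b,c,d} + (0\{a,c,d} + (X + 0)) + c.a.d.X + c.0)) + c.0 → --c--▸ n2, --c--▸ n3, --d--▸ n1
  n2 = 0 → ∅
  n3 = a.d.(rec X. d.((d.0)\{b,c,d} + (0\{a,c,d} + (X + 0)) + c.a.d.X + c.0)) → --a--▸ n4
  n4 = d.(rec X. d.((d.0)\{b,c,d} + (0\{a,c,d} + (X + 0)) + c.a.d.X + c.0)) → --d--▸ n0
Bisimilarity quotient blocks:
  B0 = {m0}
  B1 = {m1}
  B2 = {m2}
  B3 = {m3}
  B4 = {n0}
  B5 = {n1}
  B6 = {n3}
  B7 = {n4}
  B8 = {n2}
m0 ∈ B0, n0 ∈ B4 → different blocks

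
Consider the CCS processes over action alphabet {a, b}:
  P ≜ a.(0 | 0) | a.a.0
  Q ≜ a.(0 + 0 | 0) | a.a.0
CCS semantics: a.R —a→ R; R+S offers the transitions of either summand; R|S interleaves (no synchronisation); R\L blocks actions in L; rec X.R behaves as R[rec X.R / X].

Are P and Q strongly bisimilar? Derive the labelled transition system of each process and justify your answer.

LTS(P): 6 reachable states
  s0 = a.(0 | 0) | a.a.0 :: --a--▸ s1, --a--▸ s2
  s1 = 0 | 0 | a.a.0 :: --a--▸ s3
  s2 = a.(0 | 0) | a.0 :: --a--▸ s3, --a--▸ s4
  s3 = 0 | 0 | a.0 :: --a--▸ s5
  s4 = a.(0 | 0) | 0 :: --a--▸ s5
  s5 = 0 | 0 | 0 :: ·
LTS(Q): 6 reachable states
  t0 = a.(0 + 0 | 0) | a.a.0 :: --a--▸ t1, --a--▸ t2
  t1 = (0 + 0 | 0) | a.a.0 :: --a--▸ t3
  t2 = a.(0 + 0 | 0) | a.0 :: --a--▸ t3, --a--▸ t4
  t3 = (0 + 0 | 0) | a.0 :: --a--▸ t5
  t4 = a.(0 + 0 | 0) | 0 :: --a--▸ t5
  t5 = (0 + 0 | 0) | 0 :: ·
Coarsest stable partition (strong bisimilarity classes):
  B0 = {s0, t0}
  B1 = {s1, s2, t1, t2}
  B2 = {s3, s4, t3, t4}
  B3 = {s5, t5}
s0 ∈ B0, t0 ∈ B0 → same block

YES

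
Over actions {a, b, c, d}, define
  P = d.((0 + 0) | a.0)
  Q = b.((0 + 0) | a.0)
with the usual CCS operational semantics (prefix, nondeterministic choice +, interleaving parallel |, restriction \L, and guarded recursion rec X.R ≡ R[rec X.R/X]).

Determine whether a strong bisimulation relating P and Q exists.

P ≁ Q

P's transition system — 3 states:
  p0 = d.((0 + 0) | a.0) → ··d··> p1
  p1 = (0 + 0) | a.0 → ··a··> p2
  p2 = (0 + 0) | 0 → (no moves)
Q's transition system — 3 states:
  q0 = b.((0 + 0) | a.0) → ··b··> q1
  q1 = (0 + 0) | a.0 → ··a··> q2
  q2 = (0 + 0) | 0 → (no moves)
Partition-refinement fixed point:
  B0 = {p0}
  B1 = {p1, q1}
  B2 = {p2, q2}
  B3 = {q0}
p0 ∈ B0, q0 ∈ B3 → different blocks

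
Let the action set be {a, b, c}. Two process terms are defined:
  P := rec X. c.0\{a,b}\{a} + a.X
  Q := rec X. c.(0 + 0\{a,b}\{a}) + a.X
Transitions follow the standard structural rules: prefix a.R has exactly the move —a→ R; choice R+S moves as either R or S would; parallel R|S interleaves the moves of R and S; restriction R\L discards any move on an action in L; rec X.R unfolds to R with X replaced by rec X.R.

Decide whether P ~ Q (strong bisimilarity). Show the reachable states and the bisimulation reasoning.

P ~ Q

Reachable graph of P (2 states):
  m0 = rec X. c.0\{a,b}\{a} + a.X :: -a-> m0, -c-> m1
  m1 = 0\{a,b}\{a} :: stopped
Reachable graph of Q (2 states):
  n0 = rec X. c.(0 + 0\{a,b}\{a}) + a.X :: -a-> n0, -c-> n1
  n1 = 0 + 0\{a,b}\{a} :: stopped
Bisimilarity quotient blocks:
  B0 = {m0, n0}
  B1 = {m1, n1}
m0 ∈ B0, n0 ∈ B0 → same block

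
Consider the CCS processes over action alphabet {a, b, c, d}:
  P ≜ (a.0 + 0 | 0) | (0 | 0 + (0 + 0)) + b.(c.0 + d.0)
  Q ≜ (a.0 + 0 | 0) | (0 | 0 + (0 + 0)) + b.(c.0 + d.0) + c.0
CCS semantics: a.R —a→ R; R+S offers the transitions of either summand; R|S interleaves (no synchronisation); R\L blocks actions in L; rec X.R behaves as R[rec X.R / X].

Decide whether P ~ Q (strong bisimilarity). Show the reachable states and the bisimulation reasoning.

P ≁ Q

Reachable graph of P (4 states):
  u0 = (a.0 + 0 | 0) | (0 | 0 + (0 + 0)) + b.(c.0 + d.0) ⊢ —a→ u1, —b→ u2
  u1 = 0 | (0 | 0 + (0 + 0)) ⊢ ·
  u2 = c.0 + d.0 ⊢ —c→ u3, —d→ u3
  u3 = 0 ⊢ ·
Reachable graph of Q (4 states):
  v0 = (a.0 + 0 | 0) | (0 | 0 + (0 + 0)) + b.(c.0 + d.0) + c.0 ⊢ —a→ v1, —b→ v2, —c→ v3
  v1 = 0 | (0 | 0 + (0 + 0)) ⊢ ·
  v2 = c.0 + d.0 ⊢ —c→ v3, —d→ v3
  v3 = 0 ⊢ ·
Partition-refinement fixed point:
  B0 = {u0}
  B1 = {u2, v2}
  B2 = {u1, u3, v1, v3}
  B3 = {v0}
u0 ∈ B0, v0 ∈ B3 → different blocks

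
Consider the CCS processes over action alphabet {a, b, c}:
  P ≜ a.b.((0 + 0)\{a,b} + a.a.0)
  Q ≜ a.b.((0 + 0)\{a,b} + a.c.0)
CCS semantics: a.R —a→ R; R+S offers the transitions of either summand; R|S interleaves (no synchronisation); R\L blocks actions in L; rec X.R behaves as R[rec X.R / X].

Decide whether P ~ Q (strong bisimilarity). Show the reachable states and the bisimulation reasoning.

P ≁ Q

Reachable graph of P (5 states):
  u0 = a.b.((0 + 0)\{a,b} + a.a.0) :: -a-> u1
  u1 = b.((0 + 0)\{a,b} + a.a.0) :: -b-> u2
  u2 = (0 + 0)\{a,b} + a.a.0 :: -a-> u3
  u3 = a.0 :: -a-> u4
  u4 = 0 :: ∅
Reachable graph of Q (5 states):
  v0 = a.b.((0 + 0)\{a,b} + a.c.0) :: -a-> v1
  v1 = b.((0 + 0)\{a,b} + a.c.0) :: -b-> v2
  v2 = (0 + 0)\{a,b} + a.c.0 :: -a-> v3
  v3 = c.0 :: -c-> v4
  v4 = 0 :: ∅
Partition-refinement fixed point:
  B0 = {u0}
  B1 = {u1}
  B2 = {u2}
  B3 = {u3}
  B4 = {u4, v4}
  B5 = {v0}
  B6 = {v1}
  B7 = {v2}
  B8 = {v3}
u0 ∈ B0, v0 ∈ B5 → different blocks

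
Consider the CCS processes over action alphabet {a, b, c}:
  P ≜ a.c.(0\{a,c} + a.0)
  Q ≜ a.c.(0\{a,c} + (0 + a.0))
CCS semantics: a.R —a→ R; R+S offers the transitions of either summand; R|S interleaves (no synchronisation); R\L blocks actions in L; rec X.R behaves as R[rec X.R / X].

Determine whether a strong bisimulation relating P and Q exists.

LTS(P): 4 reachable states
  u0 = a.c.(0\{a,c} + a.0) → --a--▸ u1
  u1 = c.(0\{a,c} + a.0) → --c--▸ u2
  u2 = 0\{a,c} + a.0 → --a--▸ u3
  u3 = 0 → stopped
LTS(Q): 4 reachable states
  v0 = a.c.(0\{a,c} + (0 + a.0)) → --a--▸ v1
  v1 = c.(0\{a,c} + (0 + a.0)) → --c--▸ v2
  v2 = 0\{a,c} + (0 + a.0) → --a--▸ v3
  v3 = 0 → stopped
Partition-refinement fixed point:
  B0 = {u0, v0}
  B1 = {u1, v1}
  B2 = {u2, v2}
  B3 = {u3, v3}
u0 ∈ B0, v0 ∈ B0 → same block

P ~ Q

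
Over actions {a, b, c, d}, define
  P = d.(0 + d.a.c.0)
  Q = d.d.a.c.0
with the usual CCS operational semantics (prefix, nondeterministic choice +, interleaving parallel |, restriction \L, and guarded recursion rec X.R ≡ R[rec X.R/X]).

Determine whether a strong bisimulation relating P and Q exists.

P's transition system — 5 states:
  u0 = d.(0 + d.a.c.0) has moves —d→ u1
  u1 = 0 + d.a.c.0 has moves —d→ u2
  u2 = a.c.0 has moves —a→ u3
  u3 = c.0 has moves —c→ u4
  u4 = 0 has moves stopped
Q's transition system — 5 states:
  v0 = d.d.a.c.0 has moves —d→ v1
  v1 = d.a.c.0 has moves —d→ v2
  v2 = a.c.0 has moves —a→ v3
  v3 = c.0 has moves —c→ v4
  v4 = 0 has moves stopped
Coarsest stable partition (strong bisimilarity classes):
  B0 = {u0, v0}
  B1 = {u1, v1}
  B2 = {u2, v2}
  B3 = {u3, v3}
  B4 = {u4, v4}
u0 ∈ B0, v0 ∈ B0 → same block

P ~ Q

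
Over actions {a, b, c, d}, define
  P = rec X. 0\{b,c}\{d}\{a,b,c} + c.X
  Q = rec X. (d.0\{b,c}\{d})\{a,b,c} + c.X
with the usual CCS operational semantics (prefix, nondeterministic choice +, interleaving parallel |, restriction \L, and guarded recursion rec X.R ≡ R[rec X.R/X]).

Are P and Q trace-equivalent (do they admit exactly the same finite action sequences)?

trace-distinct — witness ⟨d⟩

P's transition system — 1 states:
  p0 = rec X. 0\{b,c}\{d}\{a,b,c} + c.X has moves -c-> p0
Q's transition system — 2 states:
  q0 = rec X. (d.0\{b,c}\{d})\{a,b,c} + c.X has moves -c-> q0, -d-> q1
  q1 = 0\{b,c}\{d}\{a,b,c} has moves (no moves)
Run σ = ⟨d⟩ on Q: start {q0}
  [1] d ⇒ {q1}
  Q completes σ.
Run σ = ⟨d⟩ on P: start {p0}
  [1] d ⇒ no successor for P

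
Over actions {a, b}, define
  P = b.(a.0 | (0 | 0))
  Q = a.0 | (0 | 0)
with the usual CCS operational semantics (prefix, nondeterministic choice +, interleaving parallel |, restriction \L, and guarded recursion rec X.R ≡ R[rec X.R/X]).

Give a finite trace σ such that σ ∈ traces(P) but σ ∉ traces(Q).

P's transition system — 3 states:
  m0 = b.(a.0 | (0 | 0)) has moves --b--▸ m1
  m1 = a.0 | (0 | 0) has moves --a--▸ m2
  m2 = 0 | (0 | 0) has moves (no moves)
Q's transition system — 2 states:
  n0 = a.0 | (0 | 0) has moves --a--▸ n1
  n1 = 0 | (0 | 0) has moves (no moves)
Run σ = ⟨b⟩ on P: start {m0}
  step 1 (b): {m1}
  ✓ P
Run σ = ⟨b⟩ on Q: start {n0}
  step 1 (b): ∅  — Q cannot continue

b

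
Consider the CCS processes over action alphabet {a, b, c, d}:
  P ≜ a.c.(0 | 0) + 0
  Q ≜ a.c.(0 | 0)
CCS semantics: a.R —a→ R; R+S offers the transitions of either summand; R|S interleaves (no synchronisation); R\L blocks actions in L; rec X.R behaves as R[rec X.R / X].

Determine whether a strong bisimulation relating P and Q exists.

bisimilar

Reachable graph of P (3 states):
  u0 = a.c.(0 | 0) + 0 ⊢ =a=> u1
  u1 = c.(0 | 0) ⊢ =c=> u2
  u2 = 0 | 0 ⊢ deadlocked
Reachable graph of Q (3 states):
  v0 = a.c.(0 | 0) ⊢ =a=> v1
  v1 = c.(0 | 0) ⊢ =c=> v2
  v2 = 0 | 0 ⊢ deadlocked
Partition-refinement fixed point:
  B0 = {u0, v0}
  B1 = {u1, v1}
  B2 = {u2, v2}
u0 ∈ B0, v0 ∈ B0 → same block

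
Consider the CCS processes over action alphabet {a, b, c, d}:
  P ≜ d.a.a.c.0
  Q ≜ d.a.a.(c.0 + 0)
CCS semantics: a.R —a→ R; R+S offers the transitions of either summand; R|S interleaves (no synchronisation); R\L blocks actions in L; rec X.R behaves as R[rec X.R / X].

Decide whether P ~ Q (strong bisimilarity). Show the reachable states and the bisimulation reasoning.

P's transition system — 5 states:
  m0 = d.a.a.c.0 → --d--▸ m1
  m1 = a.a.c.0 → --a--▸ m2
  m2 = a.c.0 → --a--▸ m3
  m3 = c.0 → --c--▸ m4
  m4 = 0 → deadlocked
Q's transition system — 5 states:
  n0 = d.a.a.(c.0 + 0) → --d--▸ n1
  n1 = a.a.(c.0 + 0) → --a--▸ n2
  n2 = a.(c.0 + 0) → --a--▸ n3
  n3 = c.0 + 0 → --c--▸ n4
  n4 = 0 → deadlocked
Partition-refinement fixed point:
  B0 = {m0, n0}
  B1 = {m1, n1}
  B2 = {m2, n2}
  B3 = {m3, n3}
  B4 = {m4, n4}
m0 ∈ B0, n0 ∈ B0 → same block

YES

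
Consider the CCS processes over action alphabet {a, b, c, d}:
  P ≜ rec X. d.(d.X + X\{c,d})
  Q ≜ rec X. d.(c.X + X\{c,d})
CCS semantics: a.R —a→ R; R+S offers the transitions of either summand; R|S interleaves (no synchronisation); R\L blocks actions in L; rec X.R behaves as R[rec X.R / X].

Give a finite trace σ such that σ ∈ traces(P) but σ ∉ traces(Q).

Reachable graph of P (2 states):
  u0 = rec X. d.(d.X + X\{c,d}) | --d--▸ u1
  u1 = d.(rec X. d.(d.X + X\{c,d})) + (rec X. d.(d.X + X\{c,d}))\{c,d} | --d--▸ u0
Reachable graph of Q (2 states):
  v0 = rec X. d.(c.X + X\{c,d}) | --d--▸ v1
  v1 = c.(rec X. d.(c.X + X\{c,d})) + (rec X. d.(c.X + X\{c,d}))\{c,d} | --c--▸ v0
Trace ⟨dd⟩ through P, begin at {u0}:
  after d @ step 1: {u1}
  after d @ step 2: {u0}
  ✓ P
Trace ⟨dd⟩ through Q, begin at {v0}:
  after d @ step 1: {v1}
  after d @ step 2: ∅ (Q stuck)

dd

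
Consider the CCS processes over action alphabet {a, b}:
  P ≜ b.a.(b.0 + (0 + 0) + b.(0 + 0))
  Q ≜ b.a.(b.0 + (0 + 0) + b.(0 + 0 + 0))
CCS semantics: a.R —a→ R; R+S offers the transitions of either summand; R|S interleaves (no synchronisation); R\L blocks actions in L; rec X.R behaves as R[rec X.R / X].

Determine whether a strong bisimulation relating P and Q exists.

bisimilar

LTS(P): 5 reachable states
  u0 = b.a.(b.0 + (0 + 0) + b.(0 + 0)) :: ··b··> u1
  u1 = a.(b.0 + (0 + 0) + b.(0 + 0)) :: ··a··> u2
  u2 = b.0 + (0 + 0) + b.(0 + 0) :: ··b··> u3, ··b··> u4
  u3 = 0 :: ·
  u4 = 0 + 0 :: ·
LTS(Q): 5 reachable states
  v0 = b.a.(b.0 + (0 + 0) + b.(0 + 0 + 0)) :: ··b··> v1
  v1 = a.(b.0 + (0 + 0) + b.(0 + 0 + 0)) :: ··a··> v2
  v2 = b.0 + (0 + 0) + b.(0 + 0 + 0) :: ··b··> v3, ··b··> v4
  v3 = 0 :: ·
  v4 = 0 + 0 + 0 :: ·
Coarsest stable partition (strong bisimilarity classes):
  B0 = {u0, v0}
  B1 = {u1, v1}
  B2 = {u2, v2}
  B3 = {u3, u4, v3, v4}
u0 ∈ B0, v0 ∈ B0 → same block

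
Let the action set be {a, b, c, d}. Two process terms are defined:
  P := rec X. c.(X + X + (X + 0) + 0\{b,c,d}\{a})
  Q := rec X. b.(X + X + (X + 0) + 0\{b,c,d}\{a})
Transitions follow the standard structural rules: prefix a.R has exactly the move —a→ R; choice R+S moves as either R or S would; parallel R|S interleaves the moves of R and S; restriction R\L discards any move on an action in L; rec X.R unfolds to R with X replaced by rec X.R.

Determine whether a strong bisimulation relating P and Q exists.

NO

LTS(P): 2 reachable states
  m0 = rec X. c.(X + X + (X + 0) + 0\{b,c,d}\{a}) has moves --c--▸ m1
  m1 = (rec X. c.(X + X + (X + 0) + 0\{b,c,d}\{a})) + (rec X. c.(X + X + (X + 0) + 0\{b,c,d}\{a})) + ((rec X. c.(X + X + (X + 0) + 0\{b,c,d}\{a})) + 0) + 0\{b,c,d}\{a} has moves --c--▸ m1
LTS(Q): 2 reachable states
  n0 = rec X. b.(X + X + (X + 0) + 0\{b,c,d}\{a}) has moves --b--▸ n1
  n1 = (rec X. b.(X + X + (X + 0) + 0\{b,c,d}\{a})) + (rec X. b.(X + X + (X + 0) + 0\{b,c,d}\{a})) + ((rec X. b.(X + X + (X + 0) + 0\{b,c,d}\{a})) + 0) + 0\{b,c,d}\{a} has moves --b--▸ n1
Partition-refinement fixed point:
  B0 = {m0, m1}
  B1 = {n0, n1}
m0 ∈ B0, n0 ∈ B1 → different blocks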